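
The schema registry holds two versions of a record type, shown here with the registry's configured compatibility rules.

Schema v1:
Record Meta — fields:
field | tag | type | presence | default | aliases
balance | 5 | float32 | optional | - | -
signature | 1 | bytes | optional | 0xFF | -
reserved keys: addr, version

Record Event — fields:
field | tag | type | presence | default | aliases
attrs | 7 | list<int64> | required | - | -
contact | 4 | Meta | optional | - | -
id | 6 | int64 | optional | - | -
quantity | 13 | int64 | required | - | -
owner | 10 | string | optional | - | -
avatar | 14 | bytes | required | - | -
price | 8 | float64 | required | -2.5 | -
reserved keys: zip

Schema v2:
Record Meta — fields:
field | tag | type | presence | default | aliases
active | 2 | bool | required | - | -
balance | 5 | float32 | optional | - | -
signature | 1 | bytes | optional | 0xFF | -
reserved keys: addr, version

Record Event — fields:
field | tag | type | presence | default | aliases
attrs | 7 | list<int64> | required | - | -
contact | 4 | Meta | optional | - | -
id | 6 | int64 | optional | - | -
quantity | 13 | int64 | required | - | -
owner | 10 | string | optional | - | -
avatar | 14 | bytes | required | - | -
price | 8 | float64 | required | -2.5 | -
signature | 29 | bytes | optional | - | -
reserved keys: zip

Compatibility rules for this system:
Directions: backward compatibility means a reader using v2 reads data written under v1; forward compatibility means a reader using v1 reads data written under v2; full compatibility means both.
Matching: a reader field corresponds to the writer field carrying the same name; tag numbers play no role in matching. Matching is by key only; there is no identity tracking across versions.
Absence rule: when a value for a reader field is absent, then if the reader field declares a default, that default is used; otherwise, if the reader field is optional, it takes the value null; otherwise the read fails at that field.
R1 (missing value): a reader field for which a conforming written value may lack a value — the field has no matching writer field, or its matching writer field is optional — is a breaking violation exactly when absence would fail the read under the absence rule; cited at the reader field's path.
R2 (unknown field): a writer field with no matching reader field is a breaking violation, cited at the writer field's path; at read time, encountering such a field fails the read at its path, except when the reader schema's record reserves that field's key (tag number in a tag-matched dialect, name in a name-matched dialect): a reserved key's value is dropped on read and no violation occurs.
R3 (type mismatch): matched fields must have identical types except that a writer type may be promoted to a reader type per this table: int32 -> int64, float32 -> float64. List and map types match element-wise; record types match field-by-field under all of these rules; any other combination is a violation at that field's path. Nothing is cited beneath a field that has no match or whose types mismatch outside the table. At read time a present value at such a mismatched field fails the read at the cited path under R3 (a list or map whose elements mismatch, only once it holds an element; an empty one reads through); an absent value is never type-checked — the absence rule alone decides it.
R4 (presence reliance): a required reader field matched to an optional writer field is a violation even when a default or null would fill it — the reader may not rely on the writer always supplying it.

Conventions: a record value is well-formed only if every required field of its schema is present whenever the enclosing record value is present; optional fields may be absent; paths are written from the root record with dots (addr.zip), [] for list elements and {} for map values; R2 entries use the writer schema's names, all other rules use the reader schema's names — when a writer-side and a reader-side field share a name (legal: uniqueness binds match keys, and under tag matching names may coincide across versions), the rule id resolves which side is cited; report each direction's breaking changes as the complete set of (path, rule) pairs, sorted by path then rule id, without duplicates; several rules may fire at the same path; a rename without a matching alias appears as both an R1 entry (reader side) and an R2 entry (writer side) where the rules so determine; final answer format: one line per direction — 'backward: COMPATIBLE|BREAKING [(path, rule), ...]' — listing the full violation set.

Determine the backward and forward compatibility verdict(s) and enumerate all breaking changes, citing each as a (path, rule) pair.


each type pair in Event: writer, then reader
backward for Event (reader v2, writer v1):
  attrs: paired with writer attrs (list<int64> -> list<int64>; writer required)
  contact: paired with writer contact (Meta -> Meta; writer optional)
  id: paired with writer id (int64 -> int64; writer optional)
  quantity: paired with writer quantity (int64 -> int64; writer required)
  owner: paired with writer owner (string -> string; writer optional)
  avatar: paired with writer avatar (bytes -> bytes; writer required)
  price: paired with writer price (float64 -> float64; writer required)
  signature: no writer match
  contact.active: no writer match
  contact.balance: paired with writer contact.balance (float32 -> float32; writer optional)
  contact.signature: paired with writer contact.signature (bytes -> bytes; writer optional)
  breaking: (contact.active, R1)
  => backward verdict for Event: BREAKING, 1 violation(s)
forward for Event (reader v1, writer v2):
  attrs: paired with writer attrs (list<int64> -> list<int64>; writer required)
  contact: paired with writer contact (Meta -> Meta; writer optional)
  id: paired with writer id (int64 -> int64; writer optional)
  quantity: paired with writer quantity (int64 -> int64; writer required)
  owner: paired with writer owner (string -> string; writer optional)
  avatar: paired with writer avatar (bytes -> bytes; writer required)
  price: paired with writer price (float64 -> float64; writer required)
  writer signature: unknown to reader
  contact.balance: paired with writer contact.balance (float32 -> float32; writer optional)
  contact.signature: paired with writer contact.signature (bytes -> bytes; writer optional)
  writer contact.active: unknown to reader
  breaking: (contact.active, R2)
  breaking: (signature, R2)
  => forward verdict for Event: BREAKING, 2 violation(s)

backward: BREAKING [(contact.active, R1)]; forward: BREAKING [(contact.active, R2), (signature, R2)]


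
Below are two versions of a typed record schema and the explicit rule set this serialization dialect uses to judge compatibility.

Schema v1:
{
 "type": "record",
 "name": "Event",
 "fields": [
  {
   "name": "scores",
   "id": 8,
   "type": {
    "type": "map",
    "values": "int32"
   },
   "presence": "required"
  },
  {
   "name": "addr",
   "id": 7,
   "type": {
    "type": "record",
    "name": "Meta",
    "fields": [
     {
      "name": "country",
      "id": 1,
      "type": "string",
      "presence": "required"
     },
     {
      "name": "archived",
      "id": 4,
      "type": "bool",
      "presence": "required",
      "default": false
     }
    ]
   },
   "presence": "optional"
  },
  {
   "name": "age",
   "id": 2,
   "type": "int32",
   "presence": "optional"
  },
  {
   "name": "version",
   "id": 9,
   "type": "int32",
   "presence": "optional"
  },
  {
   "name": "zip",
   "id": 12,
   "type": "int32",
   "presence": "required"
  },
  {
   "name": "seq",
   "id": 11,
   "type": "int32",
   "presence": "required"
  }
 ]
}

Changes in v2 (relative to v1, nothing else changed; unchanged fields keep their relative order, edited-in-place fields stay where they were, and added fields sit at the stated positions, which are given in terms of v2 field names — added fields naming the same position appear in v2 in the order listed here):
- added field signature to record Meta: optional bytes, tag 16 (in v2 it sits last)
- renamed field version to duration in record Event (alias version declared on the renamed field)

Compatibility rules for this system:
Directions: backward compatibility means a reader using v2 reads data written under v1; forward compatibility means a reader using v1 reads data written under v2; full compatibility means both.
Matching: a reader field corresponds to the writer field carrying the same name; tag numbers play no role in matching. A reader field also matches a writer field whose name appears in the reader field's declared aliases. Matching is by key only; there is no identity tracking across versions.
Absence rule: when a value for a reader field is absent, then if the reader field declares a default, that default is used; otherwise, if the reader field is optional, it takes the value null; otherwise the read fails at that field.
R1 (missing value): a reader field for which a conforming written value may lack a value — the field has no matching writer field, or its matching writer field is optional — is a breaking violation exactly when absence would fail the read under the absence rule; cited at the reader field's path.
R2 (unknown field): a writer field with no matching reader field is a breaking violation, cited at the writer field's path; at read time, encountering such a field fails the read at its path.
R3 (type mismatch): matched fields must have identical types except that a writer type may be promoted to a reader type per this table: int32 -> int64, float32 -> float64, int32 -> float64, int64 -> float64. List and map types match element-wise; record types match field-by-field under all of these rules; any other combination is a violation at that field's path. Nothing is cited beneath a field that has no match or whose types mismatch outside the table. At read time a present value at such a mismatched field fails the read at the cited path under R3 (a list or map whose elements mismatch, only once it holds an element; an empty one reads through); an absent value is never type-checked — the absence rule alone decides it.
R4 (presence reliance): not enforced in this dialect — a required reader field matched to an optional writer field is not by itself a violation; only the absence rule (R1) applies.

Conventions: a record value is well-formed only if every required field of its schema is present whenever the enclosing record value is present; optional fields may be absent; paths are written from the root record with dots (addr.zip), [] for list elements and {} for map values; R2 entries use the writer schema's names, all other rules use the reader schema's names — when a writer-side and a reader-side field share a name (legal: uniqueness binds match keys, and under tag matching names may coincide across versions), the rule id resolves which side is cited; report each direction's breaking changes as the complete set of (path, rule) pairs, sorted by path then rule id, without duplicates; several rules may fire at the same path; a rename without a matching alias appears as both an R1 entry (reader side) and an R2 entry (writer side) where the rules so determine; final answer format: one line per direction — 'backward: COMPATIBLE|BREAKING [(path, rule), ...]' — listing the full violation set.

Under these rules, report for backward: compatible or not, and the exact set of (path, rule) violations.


the writer's type comes first in each Event pair
backward for Event (reader v2, writer v1):
  scores: map<string, int32> -> map<string, int32>, writer required; from scores
  addr: Meta -> Meta, writer optional; from addr
  age: int32 -> int32, writer optional; from age
  duration: int32 -> int32, writer optional; from version
  zip: int32 -> int32, writer required; from zip
  seq: int32 -> int32, writer required; from seq
  addr.country: string -> string, writer required; from addr.country
  addr.archived: bool -> bool, writer required; from addr.archived
  addr.signature: no writer-side match
  => backward verdict for Event: COMPATIBLE, no violations
the other Event changes do not affect what is asked:
  added field signature to record Meta: optional bytes, tag 16 (in v2 it sits last) -> its effect on Event is confined to the forward direction, not asked
  renamed field version to duration in record Event (alias version declared on the renamed field) -> its effect on Event is confined to the forward direction, not asked

backward: COMPATIBLE []


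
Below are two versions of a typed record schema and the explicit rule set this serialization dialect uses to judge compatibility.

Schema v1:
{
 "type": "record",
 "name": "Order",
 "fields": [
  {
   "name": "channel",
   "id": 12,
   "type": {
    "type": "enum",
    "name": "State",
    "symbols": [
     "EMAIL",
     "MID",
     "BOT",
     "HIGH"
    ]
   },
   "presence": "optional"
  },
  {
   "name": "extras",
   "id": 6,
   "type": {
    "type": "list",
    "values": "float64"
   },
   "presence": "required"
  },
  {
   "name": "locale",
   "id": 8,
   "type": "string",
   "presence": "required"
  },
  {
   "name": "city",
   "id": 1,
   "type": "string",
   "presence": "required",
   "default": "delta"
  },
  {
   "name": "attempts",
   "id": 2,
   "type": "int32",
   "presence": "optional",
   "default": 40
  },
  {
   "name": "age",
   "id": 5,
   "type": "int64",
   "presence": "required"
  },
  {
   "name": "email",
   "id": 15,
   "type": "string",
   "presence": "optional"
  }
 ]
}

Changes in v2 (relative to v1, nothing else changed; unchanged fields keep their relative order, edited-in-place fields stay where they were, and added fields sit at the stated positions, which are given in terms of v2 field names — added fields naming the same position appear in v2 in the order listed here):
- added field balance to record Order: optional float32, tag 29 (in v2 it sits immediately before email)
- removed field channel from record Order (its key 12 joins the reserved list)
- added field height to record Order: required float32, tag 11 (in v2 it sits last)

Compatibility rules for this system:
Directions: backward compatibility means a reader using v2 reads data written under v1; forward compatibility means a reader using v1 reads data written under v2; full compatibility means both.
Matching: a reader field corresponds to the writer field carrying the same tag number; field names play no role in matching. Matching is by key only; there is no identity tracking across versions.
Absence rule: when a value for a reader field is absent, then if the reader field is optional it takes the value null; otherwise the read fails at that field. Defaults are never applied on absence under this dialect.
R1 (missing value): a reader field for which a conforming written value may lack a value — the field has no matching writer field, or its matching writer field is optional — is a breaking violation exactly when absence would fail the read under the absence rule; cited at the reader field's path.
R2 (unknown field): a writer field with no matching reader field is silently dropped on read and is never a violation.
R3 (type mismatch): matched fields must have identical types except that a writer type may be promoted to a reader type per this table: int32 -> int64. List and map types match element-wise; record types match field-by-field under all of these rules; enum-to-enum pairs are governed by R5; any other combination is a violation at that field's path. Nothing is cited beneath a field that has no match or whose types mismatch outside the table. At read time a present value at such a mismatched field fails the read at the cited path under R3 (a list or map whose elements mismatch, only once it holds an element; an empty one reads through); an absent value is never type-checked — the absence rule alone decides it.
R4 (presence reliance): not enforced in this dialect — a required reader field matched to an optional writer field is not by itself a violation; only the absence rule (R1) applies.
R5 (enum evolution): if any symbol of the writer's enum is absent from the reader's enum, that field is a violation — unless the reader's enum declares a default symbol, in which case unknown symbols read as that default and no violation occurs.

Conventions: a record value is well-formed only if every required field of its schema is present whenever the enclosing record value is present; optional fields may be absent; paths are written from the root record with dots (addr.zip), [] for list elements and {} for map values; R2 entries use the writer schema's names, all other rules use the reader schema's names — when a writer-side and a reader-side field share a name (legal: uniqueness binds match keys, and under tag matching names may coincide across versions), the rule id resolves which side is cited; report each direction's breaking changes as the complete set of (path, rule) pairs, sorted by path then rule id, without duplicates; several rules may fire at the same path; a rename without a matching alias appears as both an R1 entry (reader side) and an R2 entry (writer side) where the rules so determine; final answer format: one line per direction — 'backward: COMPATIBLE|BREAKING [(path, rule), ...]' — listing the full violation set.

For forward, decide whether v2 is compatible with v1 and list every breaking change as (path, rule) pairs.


forward: COMPATIBLE []

in Order below, arrows point writer -> reader
forward pass over Order, reader schema v1, writer schema v2:
  channel: no writer match
  extras: paired with writer extras (list<float64> -> list<float64>; writer required)
  locale: paired with writer locale (string -> string; writer required)
  city: paired with writer city (string -> string; writer required)
  attempts: paired with writer attempts (int32 -> int32; writer optional)
  age: paired with writer age (int64 -> int64; writer required)
  email: paired with writer email (string -> string; writer optional)
  balance (writer side), unknown to reader
  height (writer side), unknown to reader
  nothing fires on Order: forward is COMPATIBLE
the other Order changes do not affect what is asked:
  added field balance to record Order: optional float32, tag 29 (in v2 it sits immediately before email) -> fires no rule on Order, leaving the asked answer as it is
  removed field channel from record Order (its key 12 joins the reserved list) -> fires no rule on Order, leaving the asked answer as it is
  added field height to record Order: required float32, tag 11 (in v2 it sits last) -> fires only in the backward direction of Order, which is not asked here


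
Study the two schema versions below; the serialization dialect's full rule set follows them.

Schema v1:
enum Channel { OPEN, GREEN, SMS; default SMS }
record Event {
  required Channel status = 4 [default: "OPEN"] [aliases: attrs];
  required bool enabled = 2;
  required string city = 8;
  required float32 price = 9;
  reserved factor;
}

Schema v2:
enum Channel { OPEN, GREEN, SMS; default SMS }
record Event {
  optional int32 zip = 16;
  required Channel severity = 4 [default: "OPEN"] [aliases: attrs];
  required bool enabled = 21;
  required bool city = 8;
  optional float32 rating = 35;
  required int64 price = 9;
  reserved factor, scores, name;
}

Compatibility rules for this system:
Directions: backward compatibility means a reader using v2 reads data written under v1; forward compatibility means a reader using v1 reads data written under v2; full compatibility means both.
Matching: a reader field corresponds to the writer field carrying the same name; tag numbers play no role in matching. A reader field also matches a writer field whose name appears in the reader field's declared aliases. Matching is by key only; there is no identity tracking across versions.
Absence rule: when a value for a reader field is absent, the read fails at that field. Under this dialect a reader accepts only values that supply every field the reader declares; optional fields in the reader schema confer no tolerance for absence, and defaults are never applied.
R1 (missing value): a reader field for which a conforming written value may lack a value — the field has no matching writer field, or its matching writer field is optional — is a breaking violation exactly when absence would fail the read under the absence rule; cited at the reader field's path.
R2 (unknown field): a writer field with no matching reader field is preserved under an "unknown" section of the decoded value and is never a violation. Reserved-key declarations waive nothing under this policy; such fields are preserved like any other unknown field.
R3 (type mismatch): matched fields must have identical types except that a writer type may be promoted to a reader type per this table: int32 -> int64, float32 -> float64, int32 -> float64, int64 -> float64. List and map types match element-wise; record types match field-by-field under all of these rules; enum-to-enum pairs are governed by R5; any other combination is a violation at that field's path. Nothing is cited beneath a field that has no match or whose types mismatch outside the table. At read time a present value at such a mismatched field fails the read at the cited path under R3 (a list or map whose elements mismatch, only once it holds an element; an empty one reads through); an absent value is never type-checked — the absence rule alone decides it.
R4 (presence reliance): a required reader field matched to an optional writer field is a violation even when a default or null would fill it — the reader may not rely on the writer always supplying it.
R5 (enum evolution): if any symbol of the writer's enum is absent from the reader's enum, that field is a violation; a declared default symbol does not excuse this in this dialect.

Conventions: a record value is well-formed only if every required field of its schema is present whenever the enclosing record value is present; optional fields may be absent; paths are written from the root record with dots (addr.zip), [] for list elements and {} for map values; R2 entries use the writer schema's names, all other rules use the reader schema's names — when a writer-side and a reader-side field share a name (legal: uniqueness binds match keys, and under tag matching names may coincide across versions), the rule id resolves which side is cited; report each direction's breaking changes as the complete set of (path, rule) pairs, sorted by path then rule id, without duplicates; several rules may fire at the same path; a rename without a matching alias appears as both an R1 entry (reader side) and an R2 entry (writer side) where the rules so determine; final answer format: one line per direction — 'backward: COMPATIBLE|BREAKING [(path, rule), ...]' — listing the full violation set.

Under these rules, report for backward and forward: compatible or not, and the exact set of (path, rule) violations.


backward: BREAKING [(city, R3), (price, R3), (rating, R1), (severity, R1), (zip, R1)]; forward: BREAKING [(city, R3), (price, R3), (status, R1)]

arrows below run writer -> reader for Event
backward analysis of Event with v2 as reader and v1 as writer:
  zip: no writer match
  severity: no writer match
  writer required, bool -> bool: reader enabled maps from writer enabled
  writer required, string -> bool: reader city maps from writer city
  rating: no writer match
  writer required, float32 -> int64: reader price maps from writer price
  status (writer side), unknown to reader
  violation R3 at city
  violation R3 at price
  violation R1 at rating
  violation R1 at severity
  violation R1 at zip
  => backward: BREAKING (5)
forward analysis of Event with v1 as reader and v2 as writer:
  status: no writer match
  writer required, bool -> bool: reader enabled maps from writer enabled
  writer required, bool -> string: reader city maps from writer city
  writer required, int64 -> float32: reader price maps from writer price
  zip (writer side), unknown to reader
  severity (writer side), unknown to reader
  rating (writer side), unknown to reader
  violation R3 at city
  violation R3 at price
  violation R1 at status
  => forward: BREAKING (3)


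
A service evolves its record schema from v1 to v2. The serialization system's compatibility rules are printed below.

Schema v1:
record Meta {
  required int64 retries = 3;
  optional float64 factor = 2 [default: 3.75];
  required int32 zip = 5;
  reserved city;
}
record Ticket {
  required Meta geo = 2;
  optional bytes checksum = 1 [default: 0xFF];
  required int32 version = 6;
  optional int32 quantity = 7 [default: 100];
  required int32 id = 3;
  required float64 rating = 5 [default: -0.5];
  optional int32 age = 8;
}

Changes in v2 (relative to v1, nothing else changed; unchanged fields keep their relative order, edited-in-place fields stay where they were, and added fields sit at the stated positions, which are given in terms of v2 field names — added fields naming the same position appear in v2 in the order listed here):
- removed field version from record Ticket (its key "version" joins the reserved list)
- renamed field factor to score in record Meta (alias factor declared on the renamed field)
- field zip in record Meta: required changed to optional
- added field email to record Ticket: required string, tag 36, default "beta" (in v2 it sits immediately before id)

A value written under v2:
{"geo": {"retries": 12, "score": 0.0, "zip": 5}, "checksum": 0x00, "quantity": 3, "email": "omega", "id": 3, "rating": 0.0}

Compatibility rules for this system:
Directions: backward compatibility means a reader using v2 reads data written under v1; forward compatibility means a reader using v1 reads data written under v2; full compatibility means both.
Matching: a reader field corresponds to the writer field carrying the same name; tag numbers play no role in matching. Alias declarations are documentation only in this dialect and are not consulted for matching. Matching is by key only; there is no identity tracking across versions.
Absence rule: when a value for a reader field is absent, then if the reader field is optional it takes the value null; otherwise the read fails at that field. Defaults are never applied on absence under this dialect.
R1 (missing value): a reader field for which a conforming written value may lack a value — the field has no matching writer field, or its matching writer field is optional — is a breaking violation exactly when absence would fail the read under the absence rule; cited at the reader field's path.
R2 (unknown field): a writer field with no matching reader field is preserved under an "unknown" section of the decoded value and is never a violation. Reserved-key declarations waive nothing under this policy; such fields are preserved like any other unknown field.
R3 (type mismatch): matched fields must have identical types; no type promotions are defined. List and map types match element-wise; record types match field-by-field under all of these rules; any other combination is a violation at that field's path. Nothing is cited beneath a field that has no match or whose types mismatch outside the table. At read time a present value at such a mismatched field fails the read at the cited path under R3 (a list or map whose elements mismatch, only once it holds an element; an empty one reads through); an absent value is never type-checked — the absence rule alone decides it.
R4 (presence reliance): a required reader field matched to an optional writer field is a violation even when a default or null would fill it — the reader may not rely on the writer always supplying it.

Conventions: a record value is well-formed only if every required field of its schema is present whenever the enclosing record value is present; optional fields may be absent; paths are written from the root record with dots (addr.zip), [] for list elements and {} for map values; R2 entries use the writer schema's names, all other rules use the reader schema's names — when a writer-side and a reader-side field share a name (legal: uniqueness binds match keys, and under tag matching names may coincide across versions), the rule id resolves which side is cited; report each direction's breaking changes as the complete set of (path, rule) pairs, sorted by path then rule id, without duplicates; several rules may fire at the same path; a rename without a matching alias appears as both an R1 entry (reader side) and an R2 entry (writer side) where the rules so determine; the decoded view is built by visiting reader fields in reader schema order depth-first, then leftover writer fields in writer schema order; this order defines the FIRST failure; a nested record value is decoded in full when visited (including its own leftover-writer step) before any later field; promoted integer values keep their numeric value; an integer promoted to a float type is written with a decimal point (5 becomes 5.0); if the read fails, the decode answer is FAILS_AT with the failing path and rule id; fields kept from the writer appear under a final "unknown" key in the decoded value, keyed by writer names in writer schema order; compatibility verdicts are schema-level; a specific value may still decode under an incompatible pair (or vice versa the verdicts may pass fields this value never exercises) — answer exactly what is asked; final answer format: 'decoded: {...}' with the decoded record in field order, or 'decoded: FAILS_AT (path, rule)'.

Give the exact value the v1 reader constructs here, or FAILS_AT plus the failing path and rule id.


decoded: FAILS_AT (version, R1)

each type pair in Ticket: writer, then reader
decode (reader v1):
  geo.retries := 12
  geo.factor := null (not supplied -> null)
  geo.zip := 5
  writer geo.score: kept under "unknown"
  checksum := 0x00
  read fails at version under R1 (no fill)
  => FAILS_AT (version, R1)
diffs on Ticket not affecting the asked answer:
  renamed field factor to score in record Meta (alias factor declared on the renamed field) -> fires no rule on Ticket under this dialect and leaves the result unchanged
  field zip in record Meta: required changed to optional -> changes Ticket's schema-level verdicts only — the decode of this value is the same
  added field email to record Ticket: required string, tag 36, default "beta" (in v2 it sits immediately before id) -> changes Ticket's schema-level verdicts only — the decode of this value is the same


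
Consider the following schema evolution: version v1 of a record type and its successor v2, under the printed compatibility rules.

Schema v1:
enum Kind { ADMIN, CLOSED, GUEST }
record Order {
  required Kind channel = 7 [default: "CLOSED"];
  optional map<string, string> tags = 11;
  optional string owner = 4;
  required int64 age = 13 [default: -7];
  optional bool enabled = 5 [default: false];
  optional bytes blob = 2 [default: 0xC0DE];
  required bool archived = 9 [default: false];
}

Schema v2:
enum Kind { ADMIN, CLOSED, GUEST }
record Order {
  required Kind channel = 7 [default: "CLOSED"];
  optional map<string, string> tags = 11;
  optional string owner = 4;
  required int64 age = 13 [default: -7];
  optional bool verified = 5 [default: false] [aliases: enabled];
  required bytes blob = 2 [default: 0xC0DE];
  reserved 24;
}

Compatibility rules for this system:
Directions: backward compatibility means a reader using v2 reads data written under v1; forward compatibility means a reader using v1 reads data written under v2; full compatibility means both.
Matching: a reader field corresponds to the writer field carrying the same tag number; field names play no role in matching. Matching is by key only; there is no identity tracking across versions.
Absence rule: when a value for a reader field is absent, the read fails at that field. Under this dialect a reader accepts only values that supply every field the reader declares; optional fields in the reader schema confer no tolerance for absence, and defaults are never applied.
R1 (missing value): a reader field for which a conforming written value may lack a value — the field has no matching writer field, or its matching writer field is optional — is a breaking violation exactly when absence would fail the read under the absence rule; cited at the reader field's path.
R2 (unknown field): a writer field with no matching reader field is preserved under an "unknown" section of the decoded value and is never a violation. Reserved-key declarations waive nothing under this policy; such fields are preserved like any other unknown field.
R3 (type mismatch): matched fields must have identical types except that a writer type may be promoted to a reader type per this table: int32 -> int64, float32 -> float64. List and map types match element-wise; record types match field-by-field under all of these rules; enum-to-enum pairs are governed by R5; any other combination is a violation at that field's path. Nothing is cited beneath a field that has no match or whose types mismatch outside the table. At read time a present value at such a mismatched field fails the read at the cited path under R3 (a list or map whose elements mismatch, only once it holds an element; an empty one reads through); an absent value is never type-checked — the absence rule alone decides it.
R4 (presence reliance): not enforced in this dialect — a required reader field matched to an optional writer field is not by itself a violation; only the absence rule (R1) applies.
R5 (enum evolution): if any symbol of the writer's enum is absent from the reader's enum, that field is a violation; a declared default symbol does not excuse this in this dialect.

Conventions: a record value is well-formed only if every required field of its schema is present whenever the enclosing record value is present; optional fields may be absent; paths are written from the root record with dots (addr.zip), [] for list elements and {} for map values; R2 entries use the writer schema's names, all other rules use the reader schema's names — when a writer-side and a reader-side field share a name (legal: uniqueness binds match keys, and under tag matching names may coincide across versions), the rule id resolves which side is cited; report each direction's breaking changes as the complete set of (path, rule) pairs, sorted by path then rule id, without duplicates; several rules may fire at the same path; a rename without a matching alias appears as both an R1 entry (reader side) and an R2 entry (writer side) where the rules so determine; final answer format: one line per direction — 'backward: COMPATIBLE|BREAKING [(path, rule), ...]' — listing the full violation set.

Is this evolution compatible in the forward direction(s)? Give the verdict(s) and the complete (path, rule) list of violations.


the writer's type comes first in each Order pair
forward analysis of Order with v1 as reader and v2 as writer:
  channel: paired with writer channel (Kind -> Kind; writer required)
  tags: paired with writer tags (map<string, string> -> map<string, string>; writer optional)
  owner: paired with writer owner (string -> string; writer optional)
  age: paired with writer age (int64 -> int64; writer required)
  enabled: paired with writer verified (bool -> bool; writer optional)
  blob: paired with writer blob (bytes -> bytes; writer required)
  archived has no writer counterpart
  breaking: (archived, R1)
  breaking: (enabled, R1)
  breaking: (owner, R1)
  breaking: (tags, R1)
  => forward: BREAKING (4)
the rest of the Order diff is inert for this question:
  renamed field enabled to verified in record Order (alias enabled declared on the renamed field) -> matters only for Order's backward compatibility — outside the asked direction

forward: BREAKING [(archived, R1), (enabled, R1), (owner, R1), (tags, R1)]


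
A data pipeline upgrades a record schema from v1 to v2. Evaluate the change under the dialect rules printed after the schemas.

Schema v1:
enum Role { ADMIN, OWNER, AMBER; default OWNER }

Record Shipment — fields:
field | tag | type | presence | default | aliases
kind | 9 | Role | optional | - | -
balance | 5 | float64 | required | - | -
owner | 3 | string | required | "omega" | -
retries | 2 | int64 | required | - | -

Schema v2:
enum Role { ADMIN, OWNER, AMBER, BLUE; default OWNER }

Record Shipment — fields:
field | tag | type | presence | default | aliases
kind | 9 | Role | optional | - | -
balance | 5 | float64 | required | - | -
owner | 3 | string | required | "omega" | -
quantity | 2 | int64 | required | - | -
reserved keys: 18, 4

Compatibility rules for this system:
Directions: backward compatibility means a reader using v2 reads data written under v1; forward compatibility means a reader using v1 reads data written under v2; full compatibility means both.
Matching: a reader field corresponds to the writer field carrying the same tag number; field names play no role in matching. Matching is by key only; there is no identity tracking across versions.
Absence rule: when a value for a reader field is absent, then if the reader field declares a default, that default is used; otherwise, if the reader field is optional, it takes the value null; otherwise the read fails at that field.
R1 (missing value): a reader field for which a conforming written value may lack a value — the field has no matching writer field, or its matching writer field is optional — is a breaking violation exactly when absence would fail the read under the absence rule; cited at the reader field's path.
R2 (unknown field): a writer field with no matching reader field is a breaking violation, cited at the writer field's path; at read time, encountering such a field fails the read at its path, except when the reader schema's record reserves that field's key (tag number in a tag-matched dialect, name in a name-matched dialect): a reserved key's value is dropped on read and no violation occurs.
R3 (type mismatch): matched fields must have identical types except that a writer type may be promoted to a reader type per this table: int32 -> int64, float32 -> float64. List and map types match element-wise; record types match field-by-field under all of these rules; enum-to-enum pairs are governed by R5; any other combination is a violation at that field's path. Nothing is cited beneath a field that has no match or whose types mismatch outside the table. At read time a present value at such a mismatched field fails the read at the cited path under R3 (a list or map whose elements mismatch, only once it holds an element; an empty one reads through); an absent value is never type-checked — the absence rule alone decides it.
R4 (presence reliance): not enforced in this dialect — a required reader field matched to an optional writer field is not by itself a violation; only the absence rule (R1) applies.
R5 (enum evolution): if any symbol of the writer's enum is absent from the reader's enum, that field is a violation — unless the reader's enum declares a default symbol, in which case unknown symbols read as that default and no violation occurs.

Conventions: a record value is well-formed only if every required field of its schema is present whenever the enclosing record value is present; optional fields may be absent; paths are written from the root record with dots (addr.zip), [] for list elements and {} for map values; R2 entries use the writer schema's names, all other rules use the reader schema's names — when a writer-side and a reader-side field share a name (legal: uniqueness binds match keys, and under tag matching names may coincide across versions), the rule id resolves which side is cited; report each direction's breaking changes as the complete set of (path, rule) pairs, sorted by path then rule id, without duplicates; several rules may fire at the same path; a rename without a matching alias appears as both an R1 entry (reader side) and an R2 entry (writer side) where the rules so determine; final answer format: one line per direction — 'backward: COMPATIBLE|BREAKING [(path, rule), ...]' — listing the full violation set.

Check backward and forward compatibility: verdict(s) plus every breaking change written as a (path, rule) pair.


the writer's type comes first in each Shipment pair
backward pass over Shipment, reader schema v2, writer schema v1:
  writer optional, Role -> Role: reader kind maps from writer kind
  writer required, float64 -> float64: reader balance maps from writer balance
  writer required, string -> string: reader owner maps from writer owner
  writer required, int64 -> int64: reader quantity maps from writer retries
  nothing fires on Shipment: backward is COMPATIBLE
forward pass over Shipment, reader schema v1, writer schema v2:
  writer optional, Role -> Role: reader kind maps from writer kind
  writer required, float64 -> float64: reader balance maps from writer balance
  writer required, string -> string: reader owner maps from writer owner
  writer required, int64 -> int64: reader retries maps from writer quantity
  nothing fires on Shipment: forward is COMPATIBLE

backward: COMPATIBLE []; forward: COMPATIBLE []
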